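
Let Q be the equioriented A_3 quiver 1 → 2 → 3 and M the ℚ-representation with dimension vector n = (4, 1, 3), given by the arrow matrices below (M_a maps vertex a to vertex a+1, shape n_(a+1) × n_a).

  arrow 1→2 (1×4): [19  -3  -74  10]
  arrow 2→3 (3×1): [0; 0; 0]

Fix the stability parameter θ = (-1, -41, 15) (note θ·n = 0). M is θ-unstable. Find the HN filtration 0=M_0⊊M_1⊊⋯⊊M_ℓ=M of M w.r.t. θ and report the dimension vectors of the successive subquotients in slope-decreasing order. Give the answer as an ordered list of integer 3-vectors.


Barcode: M ≅ I[1,1]^3, I[1,2], I[3,3]^3. HN layers by μ_θ (3 steps, strictly decreasing):
  μ^(1)=15; μ^(2)=-1; μ^(3)=-21

((0, 0, 3); (3, 0, 0); (1, 1, 0))


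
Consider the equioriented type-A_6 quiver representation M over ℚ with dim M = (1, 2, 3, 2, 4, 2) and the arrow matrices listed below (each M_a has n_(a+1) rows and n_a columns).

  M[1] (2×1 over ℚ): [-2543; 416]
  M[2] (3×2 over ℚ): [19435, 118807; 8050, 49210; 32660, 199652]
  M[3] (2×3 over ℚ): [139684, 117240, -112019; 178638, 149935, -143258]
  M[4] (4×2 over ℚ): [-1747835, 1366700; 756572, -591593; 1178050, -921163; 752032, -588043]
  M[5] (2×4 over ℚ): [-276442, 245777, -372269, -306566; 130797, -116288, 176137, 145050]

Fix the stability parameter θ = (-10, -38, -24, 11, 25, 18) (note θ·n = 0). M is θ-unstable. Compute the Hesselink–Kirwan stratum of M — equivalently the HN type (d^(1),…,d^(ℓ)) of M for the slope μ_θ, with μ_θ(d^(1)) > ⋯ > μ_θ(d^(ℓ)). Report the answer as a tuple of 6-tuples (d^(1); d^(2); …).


Interval decomposition of M: I[1,3], I[2,2], I[3,5], I[3,6], I[5,5], I[5,6].
HN type (ℓ=5): μ^(1)=25; μ^(2)=43/2; μ^(3)=11; μ^(4)=-24; μ^(5)=-38

((0, 0, 0, 0, 2, 0); (0, 0, 0, 0, 2, 2); (0, 0, 0, 2, 0, 0); (1, 1, 3, 0, 0, 0); (0, 1, 0, 0, 0, 0))


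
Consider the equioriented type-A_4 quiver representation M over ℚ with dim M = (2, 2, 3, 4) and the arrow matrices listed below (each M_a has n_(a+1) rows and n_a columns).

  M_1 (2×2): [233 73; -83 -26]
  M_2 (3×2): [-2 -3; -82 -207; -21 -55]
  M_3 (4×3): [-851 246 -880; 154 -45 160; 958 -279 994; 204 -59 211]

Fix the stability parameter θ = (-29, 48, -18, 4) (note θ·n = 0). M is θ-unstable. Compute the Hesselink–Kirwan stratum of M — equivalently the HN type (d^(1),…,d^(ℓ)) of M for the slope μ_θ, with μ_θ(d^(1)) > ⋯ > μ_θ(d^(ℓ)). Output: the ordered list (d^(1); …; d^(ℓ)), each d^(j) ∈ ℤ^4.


Via rank(M_{q-1}∘⋯∘M_p): M ≅ I[1,4]^2, I[3,4], I[4,4].
μ_θ-semistable layers: μ^(1)=34/3; μ^(2)=4; μ^(3)=-18; μ^(4)=-29

((0, 2, 2, 2); (0, 0, 0, 2); (0, 0, 1, 0); (2, 0, 0, 0))


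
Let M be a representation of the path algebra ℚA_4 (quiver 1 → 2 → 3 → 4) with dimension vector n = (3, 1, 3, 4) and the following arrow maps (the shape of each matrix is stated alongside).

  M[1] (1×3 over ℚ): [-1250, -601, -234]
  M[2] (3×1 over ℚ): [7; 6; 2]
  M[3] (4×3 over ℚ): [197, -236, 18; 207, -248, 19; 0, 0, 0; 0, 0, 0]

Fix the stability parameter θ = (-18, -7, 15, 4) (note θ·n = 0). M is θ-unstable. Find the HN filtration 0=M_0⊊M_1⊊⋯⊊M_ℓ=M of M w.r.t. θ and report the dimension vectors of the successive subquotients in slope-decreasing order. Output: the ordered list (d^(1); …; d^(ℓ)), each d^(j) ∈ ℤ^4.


Via rank(M_{q-1}∘⋯∘M_p): M ≅ I[1,1]^2, I[1,4], I[3,3], I[3,4], I[4,4]^2.
μ_θ-semistable layers: μ^(1)=15; μ^(2)=19/2; μ^(3)=4; μ^(4)=-7; μ^(5)=-18

((0, 0, 1, 0); (0, 0, 2, 2); (0, 0, 0, 2); (0, 1, 0, 0); (3, 0, 0, 0))


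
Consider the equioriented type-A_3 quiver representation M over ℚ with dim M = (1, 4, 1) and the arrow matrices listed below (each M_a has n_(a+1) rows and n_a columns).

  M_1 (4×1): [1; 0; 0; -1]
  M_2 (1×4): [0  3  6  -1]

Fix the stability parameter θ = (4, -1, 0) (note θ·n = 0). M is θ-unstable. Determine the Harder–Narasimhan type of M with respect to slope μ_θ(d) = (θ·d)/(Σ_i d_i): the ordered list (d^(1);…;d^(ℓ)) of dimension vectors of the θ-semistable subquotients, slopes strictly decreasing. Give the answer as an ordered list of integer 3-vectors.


Via rank(M_{q-1}∘⋯∘M_p): M ≅ I[1,3], I[2,2]^3.
μ_θ-semistable layers: μ^(1)=1; μ^(2)=-1

((1, 1, 1); (0, 3, 0))


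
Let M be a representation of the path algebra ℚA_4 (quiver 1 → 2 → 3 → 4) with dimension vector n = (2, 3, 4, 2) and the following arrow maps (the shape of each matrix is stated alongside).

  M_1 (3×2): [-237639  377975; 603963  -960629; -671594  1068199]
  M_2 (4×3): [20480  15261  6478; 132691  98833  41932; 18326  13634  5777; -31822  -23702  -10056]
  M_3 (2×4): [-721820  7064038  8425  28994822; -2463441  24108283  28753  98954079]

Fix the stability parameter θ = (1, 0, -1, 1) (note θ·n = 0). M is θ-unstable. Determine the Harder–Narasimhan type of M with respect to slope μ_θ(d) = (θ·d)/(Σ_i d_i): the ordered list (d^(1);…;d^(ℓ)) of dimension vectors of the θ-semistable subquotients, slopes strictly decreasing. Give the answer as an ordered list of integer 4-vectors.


Interval decomposition of M: I[1,4]^2, I[2,3], I[3,3].
HN type (ℓ=4): μ^(1)=1; μ^(2)=0; μ^(3)=-1/2; μ^(4)=-1

((0, 0, 0, 2); (2, 2, 2, 0); (0, 1, 1, 0); (0, 0, 1, 0))


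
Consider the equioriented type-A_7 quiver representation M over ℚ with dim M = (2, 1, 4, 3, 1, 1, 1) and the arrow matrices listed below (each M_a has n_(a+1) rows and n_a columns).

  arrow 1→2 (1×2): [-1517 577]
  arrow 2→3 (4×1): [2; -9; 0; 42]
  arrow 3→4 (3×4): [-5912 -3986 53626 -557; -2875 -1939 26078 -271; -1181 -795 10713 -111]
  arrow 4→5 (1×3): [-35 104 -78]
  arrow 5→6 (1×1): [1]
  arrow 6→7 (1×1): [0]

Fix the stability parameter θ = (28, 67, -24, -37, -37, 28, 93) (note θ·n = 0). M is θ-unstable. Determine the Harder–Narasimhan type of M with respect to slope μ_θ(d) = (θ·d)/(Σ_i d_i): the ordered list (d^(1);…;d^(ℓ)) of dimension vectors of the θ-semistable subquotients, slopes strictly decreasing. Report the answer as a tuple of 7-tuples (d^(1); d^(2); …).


Barcode: M ≅ I[1,1], I[1,6], I[3,3], I[3,4]^2, I[7,7]. HN layers by μ_θ (5 steps, strictly decreasing):
  μ^(1)=93; μ^(2)=28; μ^(3)=-3/5; μ^(4)=-24; μ^(5)=-61/2

((0, 0, 0, 0, 0, 0, 1); (1, 0, 0, 0, 0, 1, 0); (1, 1, 1, 1, 1, 0, 0); (0, 0, 1, 0, 0, 0, 0); (0, 0, 2, 2, 0, 0, 0))


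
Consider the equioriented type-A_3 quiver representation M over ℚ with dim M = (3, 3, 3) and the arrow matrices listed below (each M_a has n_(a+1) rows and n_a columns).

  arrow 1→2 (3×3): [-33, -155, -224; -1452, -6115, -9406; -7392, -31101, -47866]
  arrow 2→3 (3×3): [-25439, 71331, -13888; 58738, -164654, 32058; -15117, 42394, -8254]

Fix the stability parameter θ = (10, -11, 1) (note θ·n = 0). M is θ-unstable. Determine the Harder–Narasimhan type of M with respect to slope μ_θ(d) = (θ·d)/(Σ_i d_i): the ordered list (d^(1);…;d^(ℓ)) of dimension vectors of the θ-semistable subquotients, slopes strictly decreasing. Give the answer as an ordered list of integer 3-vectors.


Interval decomposition of M: I[1,1], I[1,3]^2, I[2,3].
HN type (ℓ=4): μ^(1)=10; μ^(2)=1; μ^(3)=-1/2; μ^(4)=-11

((1, 0, 0); (0, 0, 3); (2, 2, 0); (0, 1, 0))


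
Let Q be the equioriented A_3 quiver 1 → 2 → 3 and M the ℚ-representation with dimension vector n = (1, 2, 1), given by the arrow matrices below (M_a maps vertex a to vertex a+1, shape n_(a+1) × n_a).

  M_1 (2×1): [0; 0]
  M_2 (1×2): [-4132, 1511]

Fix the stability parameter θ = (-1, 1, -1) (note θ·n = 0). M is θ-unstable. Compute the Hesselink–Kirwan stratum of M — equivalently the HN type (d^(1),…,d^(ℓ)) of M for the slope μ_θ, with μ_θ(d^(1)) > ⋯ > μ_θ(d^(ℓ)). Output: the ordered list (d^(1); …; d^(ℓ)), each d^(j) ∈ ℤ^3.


Interval decomposition of M: I[1,1], I[2,2], I[2,3].
HN type (ℓ=3): μ^(1)=1; μ^(2)=0; μ^(3)=-1

((0, 1, 0); (0, 1, 1); (1, 0, 0))


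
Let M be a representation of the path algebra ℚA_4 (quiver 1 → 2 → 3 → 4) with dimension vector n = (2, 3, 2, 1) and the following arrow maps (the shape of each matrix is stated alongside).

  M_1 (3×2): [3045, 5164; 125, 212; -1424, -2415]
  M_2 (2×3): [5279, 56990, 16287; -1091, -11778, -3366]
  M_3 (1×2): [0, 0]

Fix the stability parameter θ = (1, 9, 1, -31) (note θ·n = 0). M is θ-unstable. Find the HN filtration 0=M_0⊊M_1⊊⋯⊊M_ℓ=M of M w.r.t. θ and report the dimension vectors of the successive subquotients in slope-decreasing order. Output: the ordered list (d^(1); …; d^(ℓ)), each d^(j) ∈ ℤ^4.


Interval decomposition of M: I[1,3]^2, I[2,2], I[4,4].
HN type (ℓ=4): μ^(1)=9; μ^(2)=5; μ^(3)=1; μ^(4)=-31

((0, 1, 0, 0); (0, 2, 2, 0); (2, 0, 0, 0); (0, 0, 0, 1))


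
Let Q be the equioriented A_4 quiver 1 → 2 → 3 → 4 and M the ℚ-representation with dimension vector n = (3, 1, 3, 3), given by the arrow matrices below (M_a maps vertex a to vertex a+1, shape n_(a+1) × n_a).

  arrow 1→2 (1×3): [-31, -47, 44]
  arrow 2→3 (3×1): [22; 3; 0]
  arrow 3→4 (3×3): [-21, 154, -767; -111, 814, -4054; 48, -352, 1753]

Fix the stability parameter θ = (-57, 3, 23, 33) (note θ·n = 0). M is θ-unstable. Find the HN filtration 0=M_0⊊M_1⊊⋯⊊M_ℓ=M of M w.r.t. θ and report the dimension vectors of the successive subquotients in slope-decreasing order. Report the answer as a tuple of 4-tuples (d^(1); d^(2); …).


Interval decomposition of M: I[1,1]^2, I[1,3], I[3,4]^2, I[4,4].
HN type (ℓ=4): μ^(1)=33; μ^(2)=23; μ^(3)=3; μ^(4)=-57

((0, 0, 0, 3); (0, 0, 3, 0); (0, 1, 0, 0); (3, 0, 0, 0))


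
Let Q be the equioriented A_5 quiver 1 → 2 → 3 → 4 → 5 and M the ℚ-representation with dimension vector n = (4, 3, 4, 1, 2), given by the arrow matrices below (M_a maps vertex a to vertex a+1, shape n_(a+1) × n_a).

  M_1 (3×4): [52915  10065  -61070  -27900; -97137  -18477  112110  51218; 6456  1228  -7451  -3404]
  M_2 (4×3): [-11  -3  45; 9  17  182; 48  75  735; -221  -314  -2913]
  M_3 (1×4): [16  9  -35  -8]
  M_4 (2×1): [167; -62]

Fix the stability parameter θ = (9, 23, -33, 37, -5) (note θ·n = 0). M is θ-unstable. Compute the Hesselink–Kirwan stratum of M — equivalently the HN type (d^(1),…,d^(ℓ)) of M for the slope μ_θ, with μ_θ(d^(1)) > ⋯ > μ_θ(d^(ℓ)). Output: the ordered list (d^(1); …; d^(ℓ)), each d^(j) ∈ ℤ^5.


Interval decomposition of M: I[1,1], I[1,3]^2, I[1,5], I[3,3], I[5,5].
HN type (ℓ=5): μ^(1)=16; μ^(2)=9; μ^(3)=-1/3; μ^(4)=-5; μ^(5)=-33

((0, 0, 0, 1, 1); (1, 0, 0, 0, 0); (3, 3, 3, 0, 0); (0, 0, 0, 0, 1); (0, 0, 1, 0, 0))


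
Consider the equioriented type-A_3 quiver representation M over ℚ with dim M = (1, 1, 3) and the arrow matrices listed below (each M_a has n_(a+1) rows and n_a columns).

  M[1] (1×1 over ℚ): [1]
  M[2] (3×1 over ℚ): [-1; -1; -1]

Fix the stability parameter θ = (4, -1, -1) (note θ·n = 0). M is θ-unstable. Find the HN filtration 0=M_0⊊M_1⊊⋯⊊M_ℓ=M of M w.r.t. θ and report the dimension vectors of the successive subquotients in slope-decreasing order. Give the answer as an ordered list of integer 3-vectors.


Interval decomposition of M: I[1,3], I[3,3]^2.
HN type (ℓ=2): μ^(1)=2/3; μ^(2)=-1

((1, 1, 1); (0, 0, 2))


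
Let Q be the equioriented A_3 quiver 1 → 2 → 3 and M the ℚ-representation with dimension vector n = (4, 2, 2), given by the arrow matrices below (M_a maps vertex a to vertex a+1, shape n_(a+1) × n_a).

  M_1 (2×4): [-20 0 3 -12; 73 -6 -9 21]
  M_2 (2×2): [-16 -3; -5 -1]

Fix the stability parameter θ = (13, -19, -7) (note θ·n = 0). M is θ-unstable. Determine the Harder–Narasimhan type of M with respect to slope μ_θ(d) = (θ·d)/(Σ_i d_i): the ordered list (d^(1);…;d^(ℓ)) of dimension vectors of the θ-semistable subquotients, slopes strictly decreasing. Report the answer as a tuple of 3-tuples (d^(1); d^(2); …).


Interval decomposition of M: I[1,1]^2, I[1,3]^2.
HN type (ℓ=2): μ^(1)=13; μ^(2)=-13/3

((2, 0, 0); (2, 2, 2))


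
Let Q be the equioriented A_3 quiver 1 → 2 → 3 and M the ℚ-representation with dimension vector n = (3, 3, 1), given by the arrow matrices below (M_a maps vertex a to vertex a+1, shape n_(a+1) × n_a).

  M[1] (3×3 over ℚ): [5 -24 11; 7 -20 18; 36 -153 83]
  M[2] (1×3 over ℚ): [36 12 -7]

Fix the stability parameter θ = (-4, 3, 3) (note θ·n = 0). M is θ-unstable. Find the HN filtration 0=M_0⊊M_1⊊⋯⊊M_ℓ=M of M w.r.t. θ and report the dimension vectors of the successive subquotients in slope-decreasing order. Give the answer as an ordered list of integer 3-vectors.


Via rank(M_{q-1}∘⋯∘M_p): M ≅ I[1,2]^2, I[1,3].
μ_θ-semistable layers: μ^(1)=3; μ^(2)=-4

((0, 3, 1); (3, 0, 0))


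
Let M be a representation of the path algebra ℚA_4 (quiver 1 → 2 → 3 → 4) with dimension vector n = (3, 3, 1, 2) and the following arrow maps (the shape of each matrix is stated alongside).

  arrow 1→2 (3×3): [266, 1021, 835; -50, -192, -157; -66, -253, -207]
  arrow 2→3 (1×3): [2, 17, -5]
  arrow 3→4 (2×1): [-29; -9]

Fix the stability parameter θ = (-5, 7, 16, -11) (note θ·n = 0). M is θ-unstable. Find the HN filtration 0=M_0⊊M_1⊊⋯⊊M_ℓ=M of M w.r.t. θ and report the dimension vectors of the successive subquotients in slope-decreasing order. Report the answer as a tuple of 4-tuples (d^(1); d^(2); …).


Interval decomposition of M: I[1,1], I[1,2], I[1,4], I[2,2], I[4,4].
HN type (ℓ=4): μ^(1)=7; μ^(2)=4; μ^(3)=-5; μ^(4)=-11

((0, 2, 0, 0); (0, 1, 1, 1); (3, 0, 0, 0); (0, 0, 0, 1))


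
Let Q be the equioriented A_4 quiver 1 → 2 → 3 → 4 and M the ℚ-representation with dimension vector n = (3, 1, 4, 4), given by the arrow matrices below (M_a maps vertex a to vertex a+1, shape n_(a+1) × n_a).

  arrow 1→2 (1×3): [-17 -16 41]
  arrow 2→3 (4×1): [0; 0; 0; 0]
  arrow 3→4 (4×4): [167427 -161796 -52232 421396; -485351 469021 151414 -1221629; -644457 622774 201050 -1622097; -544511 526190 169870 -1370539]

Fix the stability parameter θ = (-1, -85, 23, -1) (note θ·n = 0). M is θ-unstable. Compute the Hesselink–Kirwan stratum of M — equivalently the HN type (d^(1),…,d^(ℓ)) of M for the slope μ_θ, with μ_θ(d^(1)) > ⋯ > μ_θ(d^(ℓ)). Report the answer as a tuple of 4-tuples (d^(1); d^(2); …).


Via rank(M_{q-1}∘⋯∘M_p): M ≅ I[1,1]^2, I[1,2], I[3,3], I[3,4]^3, I[4,4].
μ_θ-semistable layers: μ^(1)=23; μ^(2)=11; μ^(3)=-1; μ^(4)=-43

((0, 0, 1, 0); (0, 0, 3, 3); (2, 0, 0, 1); (1, 1, 0, 0))


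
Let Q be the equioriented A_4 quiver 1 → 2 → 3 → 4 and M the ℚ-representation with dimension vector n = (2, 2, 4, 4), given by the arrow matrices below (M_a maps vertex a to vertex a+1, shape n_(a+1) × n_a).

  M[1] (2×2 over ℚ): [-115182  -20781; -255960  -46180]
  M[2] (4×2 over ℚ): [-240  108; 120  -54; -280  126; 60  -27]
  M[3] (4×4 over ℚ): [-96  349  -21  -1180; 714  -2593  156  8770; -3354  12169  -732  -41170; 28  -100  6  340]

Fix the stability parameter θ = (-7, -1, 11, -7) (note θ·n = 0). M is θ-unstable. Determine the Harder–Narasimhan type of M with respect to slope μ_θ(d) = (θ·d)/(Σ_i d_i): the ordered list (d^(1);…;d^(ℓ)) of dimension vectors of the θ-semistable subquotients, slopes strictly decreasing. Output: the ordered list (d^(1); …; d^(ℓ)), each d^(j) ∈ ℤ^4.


Barcode: M ≅ I[1,1], I[1,2], I[2,3], I[3,3], I[3,4]^2, I[4,4]^2. HN layers by μ_θ (4 steps, strictly decreasing):
  μ^(1)=11; μ^(2)=2; μ^(3)=-1; μ^(4)=-7

((0, 0, 2, 0); (0, 0, 2, 2); (0, 2, 0, 0); (2, 0, 0, 2))


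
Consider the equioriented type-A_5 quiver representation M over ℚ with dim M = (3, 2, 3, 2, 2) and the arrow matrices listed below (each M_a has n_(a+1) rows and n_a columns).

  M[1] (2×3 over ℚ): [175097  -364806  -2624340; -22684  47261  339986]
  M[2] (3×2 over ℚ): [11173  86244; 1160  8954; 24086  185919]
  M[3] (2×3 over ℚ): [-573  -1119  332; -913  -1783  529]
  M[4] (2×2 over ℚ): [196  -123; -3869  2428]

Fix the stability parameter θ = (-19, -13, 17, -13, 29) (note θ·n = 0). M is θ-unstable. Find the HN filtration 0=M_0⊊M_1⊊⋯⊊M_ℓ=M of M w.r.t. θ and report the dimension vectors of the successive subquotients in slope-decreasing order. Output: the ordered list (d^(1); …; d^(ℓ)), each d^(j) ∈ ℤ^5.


Via rank(M_{q-1}∘⋯∘M_p): M ≅ I[1,1], I[1,5]^2, I[3,3].
μ_θ-semistable layers: μ^(1)=29; μ^(2)=17; μ^(3)=2; μ^(4)=-13; μ^(5)=-19

((0, 0, 0, 0, 2); (0, 0, 1, 0, 0); (0, 0, 2, 2, 0); (0, 2, 0, 0, 0); (3, 0, 0, 0, 0))


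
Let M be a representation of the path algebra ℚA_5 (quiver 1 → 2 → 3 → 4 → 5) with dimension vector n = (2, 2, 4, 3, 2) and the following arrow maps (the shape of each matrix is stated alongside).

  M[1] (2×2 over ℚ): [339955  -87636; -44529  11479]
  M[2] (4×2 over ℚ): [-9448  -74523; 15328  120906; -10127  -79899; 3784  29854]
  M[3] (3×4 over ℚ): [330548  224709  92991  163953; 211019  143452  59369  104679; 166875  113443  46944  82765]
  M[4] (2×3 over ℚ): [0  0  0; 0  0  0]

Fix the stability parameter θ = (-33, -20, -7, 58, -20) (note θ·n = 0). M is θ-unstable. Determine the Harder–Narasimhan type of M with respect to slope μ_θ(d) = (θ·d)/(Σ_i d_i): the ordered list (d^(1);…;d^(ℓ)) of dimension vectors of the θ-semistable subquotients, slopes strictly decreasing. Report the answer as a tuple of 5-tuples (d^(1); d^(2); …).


Barcode: M ≅ I[1,4]^2, I[3,3], I[3,4], I[5,5]^2. HN layers by μ_θ (4 steps, strictly decreasing):
  μ^(1)=58; μ^(2)=-7; μ^(3)=-20; μ^(4)=-33

((0, 0, 0, 3, 0); (0, 0, 4, 0, 0); (0, 2, 0, 0, 2); (2, 0, 0, 0, 0))


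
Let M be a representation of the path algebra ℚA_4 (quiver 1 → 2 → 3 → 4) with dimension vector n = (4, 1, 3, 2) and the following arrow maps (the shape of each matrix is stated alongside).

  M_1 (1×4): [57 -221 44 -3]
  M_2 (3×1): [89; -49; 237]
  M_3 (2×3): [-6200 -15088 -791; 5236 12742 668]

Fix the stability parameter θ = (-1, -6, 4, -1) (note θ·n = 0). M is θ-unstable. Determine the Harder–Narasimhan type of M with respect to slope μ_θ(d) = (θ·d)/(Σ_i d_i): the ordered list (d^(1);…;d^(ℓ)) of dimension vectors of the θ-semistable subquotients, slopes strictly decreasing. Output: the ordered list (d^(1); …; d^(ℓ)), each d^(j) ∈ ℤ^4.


Barcode: M ≅ I[1,1]^3, I[1,4], I[3,3], I[3,4]. HN layers by μ_θ (4 steps, strictly decreasing):
  μ^(1)=4; μ^(2)=3/2; μ^(3)=-1; μ^(4)=-7/2

((0, 0, 1, 0); (0, 0, 2, 2); (3, 0, 0, 0); (1, 1, 0, 0))


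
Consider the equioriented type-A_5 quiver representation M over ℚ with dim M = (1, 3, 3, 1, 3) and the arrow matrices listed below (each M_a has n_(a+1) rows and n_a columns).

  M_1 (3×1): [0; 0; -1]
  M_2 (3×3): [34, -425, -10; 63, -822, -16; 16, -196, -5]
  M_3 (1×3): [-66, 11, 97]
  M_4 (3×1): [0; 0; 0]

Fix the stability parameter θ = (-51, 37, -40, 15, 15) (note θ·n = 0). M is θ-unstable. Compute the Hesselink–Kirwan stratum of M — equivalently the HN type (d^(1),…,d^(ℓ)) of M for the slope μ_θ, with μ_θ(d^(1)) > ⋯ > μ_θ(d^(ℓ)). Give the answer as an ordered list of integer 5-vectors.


Barcode: M ≅ I[1,4], I[2,3]^2, I[5,5]^3. HN layers by μ_θ (3 steps, strictly decreasing):
  μ^(1)=15; μ^(2)=-3/2; μ^(3)=-51

((0, 0, 0, 1, 3); (0, 3, 3, 0, 0); (1, 0, 0, 0, 0))


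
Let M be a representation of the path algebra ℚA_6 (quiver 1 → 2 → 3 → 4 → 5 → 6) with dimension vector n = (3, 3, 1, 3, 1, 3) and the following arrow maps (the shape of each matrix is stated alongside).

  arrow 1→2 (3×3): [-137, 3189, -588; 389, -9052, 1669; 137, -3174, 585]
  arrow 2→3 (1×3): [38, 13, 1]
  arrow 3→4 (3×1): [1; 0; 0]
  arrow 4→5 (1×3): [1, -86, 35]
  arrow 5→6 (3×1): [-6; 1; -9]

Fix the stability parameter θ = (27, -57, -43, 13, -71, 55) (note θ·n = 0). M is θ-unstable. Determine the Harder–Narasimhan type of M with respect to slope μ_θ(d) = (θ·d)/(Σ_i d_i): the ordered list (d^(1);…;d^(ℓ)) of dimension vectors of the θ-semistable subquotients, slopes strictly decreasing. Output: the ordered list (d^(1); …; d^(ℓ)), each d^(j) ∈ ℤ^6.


Barcode: M ≅ I[1,2]^2, I[1,6], I[4,4]^2, I[6,6]^2. HN layers by μ_θ (4 steps, strictly decreasing):
  μ^(1)=55; μ^(2)=13; μ^(3)=-15; μ^(4)=-131/5

((0, 0, 0, 0, 0, 3); (0, 0, 0, 2, 0, 0); (2, 2, 0, 0, 0, 0); (1, 1, 1, 1, 1, 0))


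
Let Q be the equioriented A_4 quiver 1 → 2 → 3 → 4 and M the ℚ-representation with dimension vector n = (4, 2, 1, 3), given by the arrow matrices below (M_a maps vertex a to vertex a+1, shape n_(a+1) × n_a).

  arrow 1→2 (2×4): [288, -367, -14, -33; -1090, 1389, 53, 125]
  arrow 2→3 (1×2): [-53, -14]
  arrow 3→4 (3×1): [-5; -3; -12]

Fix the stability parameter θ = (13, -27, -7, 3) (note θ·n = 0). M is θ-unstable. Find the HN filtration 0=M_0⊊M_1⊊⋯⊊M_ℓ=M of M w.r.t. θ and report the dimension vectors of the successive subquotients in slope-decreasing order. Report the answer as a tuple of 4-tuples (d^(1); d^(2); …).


Barcode: M ≅ I[1,1]^2, I[1,2], I[1,4], I[4,4]^2. HN layers by μ_θ (3 steps, strictly decreasing):
  μ^(1)=13; μ^(2)=3; μ^(3)=-7

((2, 0, 0, 0); (0, 0, 0, 3); (2, 2, 1, 0))


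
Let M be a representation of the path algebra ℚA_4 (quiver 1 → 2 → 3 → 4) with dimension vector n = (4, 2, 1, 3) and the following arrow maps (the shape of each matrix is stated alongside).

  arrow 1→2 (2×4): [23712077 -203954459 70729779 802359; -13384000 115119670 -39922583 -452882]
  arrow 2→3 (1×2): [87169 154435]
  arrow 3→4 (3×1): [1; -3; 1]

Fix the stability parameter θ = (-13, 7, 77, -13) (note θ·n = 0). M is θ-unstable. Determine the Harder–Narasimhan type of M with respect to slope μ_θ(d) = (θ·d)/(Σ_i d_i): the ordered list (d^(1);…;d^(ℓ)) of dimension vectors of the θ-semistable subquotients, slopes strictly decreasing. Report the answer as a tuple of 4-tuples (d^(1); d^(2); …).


Via rank(M_{q-1}∘⋯∘M_p): M ≅ I[1,1]^2, I[1,2], I[1,4], I[4,4]^2.
μ_θ-semistable layers: μ^(1)=32; μ^(2)=7; μ^(3)=-13

((0, 0, 1, 1); (0, 2, 0, 0); (4, 0, 0, 2))


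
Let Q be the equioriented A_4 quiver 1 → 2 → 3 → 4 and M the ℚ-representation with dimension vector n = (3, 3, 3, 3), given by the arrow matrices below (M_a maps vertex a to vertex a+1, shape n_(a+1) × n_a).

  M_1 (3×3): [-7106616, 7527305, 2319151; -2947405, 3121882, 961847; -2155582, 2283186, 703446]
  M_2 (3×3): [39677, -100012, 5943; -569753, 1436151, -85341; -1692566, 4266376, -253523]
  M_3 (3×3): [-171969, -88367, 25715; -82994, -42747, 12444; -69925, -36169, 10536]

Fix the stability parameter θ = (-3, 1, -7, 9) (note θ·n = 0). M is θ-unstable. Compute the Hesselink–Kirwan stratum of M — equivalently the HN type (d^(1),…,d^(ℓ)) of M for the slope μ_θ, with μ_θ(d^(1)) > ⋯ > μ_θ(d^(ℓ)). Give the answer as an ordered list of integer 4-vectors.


Via rank(M_{q-1}∘⋯∘M_p): M ≅ I[1,4]^3.
μ_θ-semistable layers: μ^(1)=9; μ^(2)=-3

((0, 0, 0, 3); (3, 3, 3, 0))


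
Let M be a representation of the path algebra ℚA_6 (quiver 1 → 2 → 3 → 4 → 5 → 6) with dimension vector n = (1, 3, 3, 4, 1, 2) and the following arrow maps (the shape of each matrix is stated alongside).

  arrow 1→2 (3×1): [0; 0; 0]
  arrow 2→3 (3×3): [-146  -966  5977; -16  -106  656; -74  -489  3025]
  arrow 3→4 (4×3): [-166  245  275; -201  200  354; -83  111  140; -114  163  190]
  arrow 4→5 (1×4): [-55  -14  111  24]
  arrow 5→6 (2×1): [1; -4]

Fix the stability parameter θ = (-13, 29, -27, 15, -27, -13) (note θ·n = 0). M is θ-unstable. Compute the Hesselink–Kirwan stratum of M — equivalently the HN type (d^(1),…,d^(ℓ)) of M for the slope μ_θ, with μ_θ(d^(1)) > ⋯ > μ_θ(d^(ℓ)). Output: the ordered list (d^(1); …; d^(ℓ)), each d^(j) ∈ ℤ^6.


Barcode: M ≅ I[1,1], I[2,2], I[2,4], I[2,6], I[3,4], I[4,4], I[6,6]. HN layers by μ_θ (6 steps, strictly decreasing):
  μ^(1)=29; μ^(2)=15; μ^(3)=1; μ^(4)=-23/5; μ^(5)=-13; μ^(6)=-27

((0, 1, 0, 0, 0, 0); (0, 0, 0, 3, 0, 0); (0, 1, 1, 0, 0, 0); (0, 1, 1, 1, 1, 1); (1, 0, 0, 0, 0, 1); (0, 0, 1, 0, 0, 0))


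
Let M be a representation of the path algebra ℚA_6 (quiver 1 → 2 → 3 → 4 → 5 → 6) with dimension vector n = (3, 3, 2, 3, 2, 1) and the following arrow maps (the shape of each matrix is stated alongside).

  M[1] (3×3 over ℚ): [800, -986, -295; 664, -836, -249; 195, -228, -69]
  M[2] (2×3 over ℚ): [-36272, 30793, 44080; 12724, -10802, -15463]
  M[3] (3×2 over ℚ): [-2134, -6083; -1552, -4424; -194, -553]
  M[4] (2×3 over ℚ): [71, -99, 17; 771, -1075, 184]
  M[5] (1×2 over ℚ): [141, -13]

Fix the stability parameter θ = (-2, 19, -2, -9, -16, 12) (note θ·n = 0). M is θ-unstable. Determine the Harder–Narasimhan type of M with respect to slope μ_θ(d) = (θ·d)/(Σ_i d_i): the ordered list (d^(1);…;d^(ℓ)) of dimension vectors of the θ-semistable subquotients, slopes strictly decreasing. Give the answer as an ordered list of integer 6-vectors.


Interval decomposition of M: I[1,2], I[1,3], I[1,6], I[4,4], I[4,5].
HN type (ℓ=6): μ^(1)=19; μ^(2)=12; μ^(3)=17/2; μ^(4)=-2; μ^(5)=-9; μ^(6)=-25/2

((0, 1, 0, 0, 0, 0); (0, 0, 0, 0, 0, 1); (0, 1, 1, 0, 0, 0); (3, 1, 1, 1, 1, 0); (0, 0, 0, 1, 0, 0); (0, 0, 0, 1, 1, 0))


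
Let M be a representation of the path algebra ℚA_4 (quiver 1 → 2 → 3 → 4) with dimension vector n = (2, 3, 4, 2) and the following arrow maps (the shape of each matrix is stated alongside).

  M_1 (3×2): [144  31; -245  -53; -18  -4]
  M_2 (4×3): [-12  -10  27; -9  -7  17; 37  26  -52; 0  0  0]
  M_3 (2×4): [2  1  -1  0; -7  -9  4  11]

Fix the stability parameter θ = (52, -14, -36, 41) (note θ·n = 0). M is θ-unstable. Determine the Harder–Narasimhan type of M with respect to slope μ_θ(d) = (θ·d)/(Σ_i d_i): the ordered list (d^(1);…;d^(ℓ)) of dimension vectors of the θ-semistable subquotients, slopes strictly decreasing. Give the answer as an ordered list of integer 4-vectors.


Barcode: M ≅ I[1,4]^2, I[2,3], I[3,3]. HN layers by μ_θ (4 steps, strictly decreasing):
  μ^(1)=41; μ^(2)=2/3; μ^(3)=-25; μ^(4)=-36

((0, 0, 0, 2); (2, 2, 2, 0); (0, 1, 1, 0); (0, 0, 1, 0))


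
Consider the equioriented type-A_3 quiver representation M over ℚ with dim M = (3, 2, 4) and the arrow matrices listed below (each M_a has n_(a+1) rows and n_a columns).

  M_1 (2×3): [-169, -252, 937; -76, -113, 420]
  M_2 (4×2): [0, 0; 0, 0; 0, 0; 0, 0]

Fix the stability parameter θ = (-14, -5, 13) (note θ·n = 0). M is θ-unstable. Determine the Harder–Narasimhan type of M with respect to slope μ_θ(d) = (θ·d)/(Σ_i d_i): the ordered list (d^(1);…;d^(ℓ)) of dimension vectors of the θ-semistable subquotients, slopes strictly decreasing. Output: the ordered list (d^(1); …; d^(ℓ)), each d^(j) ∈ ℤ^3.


Barcode: M ≅ I[1,1], I[1,2]^2, I[3,3]^4. HN layers by μ_θ (3 steps, strictly decreasing):
  μ^(1)=13; μ^(2)=-5; μ^(3)=-14

((0, 0, 4); (0, 2, 0); (3, 0, 0))


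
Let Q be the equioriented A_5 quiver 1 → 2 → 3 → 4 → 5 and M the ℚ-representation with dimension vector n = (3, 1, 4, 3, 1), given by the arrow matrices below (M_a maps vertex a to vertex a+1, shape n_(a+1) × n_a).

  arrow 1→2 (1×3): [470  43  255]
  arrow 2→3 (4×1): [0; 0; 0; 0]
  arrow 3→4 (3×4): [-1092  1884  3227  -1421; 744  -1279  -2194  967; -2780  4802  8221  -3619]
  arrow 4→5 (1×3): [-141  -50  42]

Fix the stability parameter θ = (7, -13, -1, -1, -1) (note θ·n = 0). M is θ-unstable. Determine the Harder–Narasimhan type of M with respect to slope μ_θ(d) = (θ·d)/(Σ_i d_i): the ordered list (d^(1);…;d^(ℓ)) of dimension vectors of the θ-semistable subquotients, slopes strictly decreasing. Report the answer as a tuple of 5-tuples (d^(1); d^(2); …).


Barcode: M ≅ I[1,1]^2, I[1,2], I[3,3], I[3,4]^2, I[3,5]. HN layers by μ_θ (3 steps, strictly decreasing):
  μ^(1)=7; μ^(2)=-1; μ^(3)=-3

((2, 0, 0, 0, 0); (0, 0, 4, 3, 1); (1, 1, 0, 0, 0))


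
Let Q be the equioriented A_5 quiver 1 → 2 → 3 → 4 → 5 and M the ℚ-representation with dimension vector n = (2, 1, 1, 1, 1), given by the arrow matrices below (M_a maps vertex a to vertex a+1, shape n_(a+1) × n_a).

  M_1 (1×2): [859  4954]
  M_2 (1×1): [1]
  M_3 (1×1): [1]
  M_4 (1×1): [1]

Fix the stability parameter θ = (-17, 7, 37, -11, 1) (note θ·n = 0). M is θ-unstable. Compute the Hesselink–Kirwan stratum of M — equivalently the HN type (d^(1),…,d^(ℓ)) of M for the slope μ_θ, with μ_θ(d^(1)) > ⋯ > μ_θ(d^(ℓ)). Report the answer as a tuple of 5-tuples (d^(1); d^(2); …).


Barcode: M ≅ I[1,1], I[1,5]. HN layers by μ_θ (3 steps, strictly decreasing):
  μ^(1)=9; μ^(2)=7; μ^(3)=-17

((0, 0, 1, 1, 1); (0, 1, 0, 0, 0); (2, 0, 0, 0, 0))


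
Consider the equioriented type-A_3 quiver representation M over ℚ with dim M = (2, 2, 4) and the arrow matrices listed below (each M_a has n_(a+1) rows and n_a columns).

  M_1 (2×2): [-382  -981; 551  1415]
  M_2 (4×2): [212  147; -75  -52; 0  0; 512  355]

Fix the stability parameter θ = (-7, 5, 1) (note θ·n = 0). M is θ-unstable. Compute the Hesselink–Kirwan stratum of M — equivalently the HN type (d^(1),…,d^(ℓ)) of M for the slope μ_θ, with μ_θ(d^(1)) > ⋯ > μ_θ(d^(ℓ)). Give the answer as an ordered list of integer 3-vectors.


Via rank(M_{q-1}∘⋯∘M_p): M ≅ I[1,3]^2, I[3,3]^2.
μ_θ-semistable layers: μ^(1)=3; μ^(2)=1; μ^(3)=-7

((0, 2, 2); (0, 0, 2); (2, 0, 0))


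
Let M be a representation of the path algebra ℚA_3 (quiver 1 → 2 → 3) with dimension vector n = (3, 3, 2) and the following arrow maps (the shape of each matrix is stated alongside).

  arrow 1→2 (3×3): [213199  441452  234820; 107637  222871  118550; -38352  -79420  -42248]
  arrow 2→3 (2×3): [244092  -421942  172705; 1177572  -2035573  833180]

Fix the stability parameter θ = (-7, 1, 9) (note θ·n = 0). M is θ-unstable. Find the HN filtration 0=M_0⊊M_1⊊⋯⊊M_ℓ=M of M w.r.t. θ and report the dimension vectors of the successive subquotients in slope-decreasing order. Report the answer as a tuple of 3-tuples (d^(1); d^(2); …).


Barcode: M ≅ I[1,1], I[1,2], I[1,3], I[2,3]. HN layers by μ_θ (3 steps, strictly decreasing):
  μ^(1)=9; μ^(2)=1; μ^(3)=-7

((0, 0, 2); (0, 3, 0); (3, 0, 0))


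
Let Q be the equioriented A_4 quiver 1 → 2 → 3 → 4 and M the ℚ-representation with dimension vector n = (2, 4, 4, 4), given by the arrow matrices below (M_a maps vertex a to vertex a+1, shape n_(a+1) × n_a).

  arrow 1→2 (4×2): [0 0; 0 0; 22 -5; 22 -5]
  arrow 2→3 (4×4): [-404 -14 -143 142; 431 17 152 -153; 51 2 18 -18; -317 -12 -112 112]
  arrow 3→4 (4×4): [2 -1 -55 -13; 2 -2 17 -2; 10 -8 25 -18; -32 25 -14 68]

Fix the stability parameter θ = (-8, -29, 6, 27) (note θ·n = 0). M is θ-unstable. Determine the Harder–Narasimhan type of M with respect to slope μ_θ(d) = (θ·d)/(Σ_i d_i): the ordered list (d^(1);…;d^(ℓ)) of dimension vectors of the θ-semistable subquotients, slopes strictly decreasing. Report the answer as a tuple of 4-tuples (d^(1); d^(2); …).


Interval decomposition of M: I[1,1], I[1,4], I[2,3], I[2,4]^2, I[4,4].
HN type (ℓ=5): μ^(1)=27; μ^(2)=6; μ^(3)=-8; μ^(4)=-37/2; μ^(5)=-29

((0, 0, 0, 4); (0, 0, 4, 0); (1, 0, 0, 0); (1, 1, 0, 0); (0, 3, 0, 0))


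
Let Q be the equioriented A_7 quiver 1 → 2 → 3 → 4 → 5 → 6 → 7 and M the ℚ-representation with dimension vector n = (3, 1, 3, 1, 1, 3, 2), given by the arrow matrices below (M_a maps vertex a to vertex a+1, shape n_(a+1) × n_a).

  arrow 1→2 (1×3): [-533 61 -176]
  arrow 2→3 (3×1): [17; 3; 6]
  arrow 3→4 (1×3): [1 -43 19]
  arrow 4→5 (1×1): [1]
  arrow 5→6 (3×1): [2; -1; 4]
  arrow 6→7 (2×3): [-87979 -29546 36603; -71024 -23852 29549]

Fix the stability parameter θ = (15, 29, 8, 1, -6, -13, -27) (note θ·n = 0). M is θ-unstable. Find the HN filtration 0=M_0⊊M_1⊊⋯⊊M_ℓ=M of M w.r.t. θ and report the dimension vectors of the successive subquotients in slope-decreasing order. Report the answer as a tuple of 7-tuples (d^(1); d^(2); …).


Barcode: M ≅ I[1,1]^2, I[1,6], I[3,3]^2, I[6,7]^2. HN layers by μ_θ (4 steps, strictly decreasing):
  μ^(1)=15; μ^(2)=8; μ^(3)=17/3; μ^(4)=-20

((2, 0, 0, 0, 0, 0, 0); (0, 0, 2, 0, 0, 0, 0); (1, 1, 1, 1, 1, 1, 0); (0, 0, 0, 0, 0, 2, 2))


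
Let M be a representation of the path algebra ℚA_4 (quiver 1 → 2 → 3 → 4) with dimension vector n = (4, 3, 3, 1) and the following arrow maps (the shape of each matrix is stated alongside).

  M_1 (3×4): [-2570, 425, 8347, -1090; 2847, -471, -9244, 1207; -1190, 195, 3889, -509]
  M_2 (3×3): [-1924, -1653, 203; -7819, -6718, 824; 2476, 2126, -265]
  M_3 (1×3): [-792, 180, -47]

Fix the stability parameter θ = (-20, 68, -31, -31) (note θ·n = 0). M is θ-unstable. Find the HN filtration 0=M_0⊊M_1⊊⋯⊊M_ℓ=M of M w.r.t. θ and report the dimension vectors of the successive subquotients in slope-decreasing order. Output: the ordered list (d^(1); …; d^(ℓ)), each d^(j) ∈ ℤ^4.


Barcode: M ≅ I[1,1], I[1,3]^2, I[1,4]. HN layers by μ_θ (3 steps, strictly decreasing):
  μ^(1)=37/2; μ^(2)=2; μ^(3)=-20

((0, 2, 2, 0); (0, 1, 1, 1); (4, 0, 0, 0))


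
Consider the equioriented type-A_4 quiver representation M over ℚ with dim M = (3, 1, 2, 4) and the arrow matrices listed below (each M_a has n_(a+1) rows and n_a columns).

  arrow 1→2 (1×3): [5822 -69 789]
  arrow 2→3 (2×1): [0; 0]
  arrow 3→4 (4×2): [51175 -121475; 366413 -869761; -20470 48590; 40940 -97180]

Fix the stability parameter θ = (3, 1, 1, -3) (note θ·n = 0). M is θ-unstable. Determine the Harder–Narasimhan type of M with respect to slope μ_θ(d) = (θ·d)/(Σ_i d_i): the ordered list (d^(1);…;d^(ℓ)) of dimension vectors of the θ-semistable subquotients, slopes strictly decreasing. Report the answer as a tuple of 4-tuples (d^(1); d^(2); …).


Barcode: M ≅ I[1,1]^2, I[1,2], I[3,3], I[3,4], I[4,4]^3. HN layers by μ_θ (5 steps, strictly decreasing):
  μ^(1)=3; μ^(2)=2; μ^(3)=1; μ^(4)=-1; μ^(5)=-3

((2, 0, 0, 0); (1, 1, 0, 0); (0, 0, 1, 0); (0, 0, 1, 1); (0, 0, 0, 3))


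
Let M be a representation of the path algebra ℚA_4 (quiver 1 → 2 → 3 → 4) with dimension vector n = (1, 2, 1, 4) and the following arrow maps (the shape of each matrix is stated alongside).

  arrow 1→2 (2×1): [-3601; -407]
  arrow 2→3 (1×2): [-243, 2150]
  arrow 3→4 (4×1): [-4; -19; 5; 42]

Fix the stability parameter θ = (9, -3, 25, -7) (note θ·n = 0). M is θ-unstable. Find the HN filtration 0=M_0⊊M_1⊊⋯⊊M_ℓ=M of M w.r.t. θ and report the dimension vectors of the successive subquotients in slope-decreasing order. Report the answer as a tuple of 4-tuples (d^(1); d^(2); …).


Barcode: M ≅ I[1,4], I[2,2], I[4,4]^3. HN layers by μ_θ (4 steps, strictly decreasing):
  μ^(1)=9; μ^(2)=3; μ^(3)=-3; μ^(4)=-7

((0, 0, 1, 1); (1, 1, 0, 0); (0, 1, 0, 0); (0, 0, 0, 3))


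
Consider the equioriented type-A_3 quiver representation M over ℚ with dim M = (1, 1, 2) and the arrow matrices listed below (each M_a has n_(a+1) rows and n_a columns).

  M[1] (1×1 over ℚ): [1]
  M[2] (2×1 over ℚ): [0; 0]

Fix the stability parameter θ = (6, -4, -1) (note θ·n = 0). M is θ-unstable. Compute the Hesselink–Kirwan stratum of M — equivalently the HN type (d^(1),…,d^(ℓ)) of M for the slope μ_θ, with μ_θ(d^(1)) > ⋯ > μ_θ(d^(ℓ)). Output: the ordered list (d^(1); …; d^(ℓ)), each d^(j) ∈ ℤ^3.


Barcode: M ≅ I[1,2], I[3,3]^2. HN layers by μ_θ (2 steps, strictly decreasing):
  μ^(1)=1; μ^(2)=-1

((1, 1, 0); (0, 0, 2))


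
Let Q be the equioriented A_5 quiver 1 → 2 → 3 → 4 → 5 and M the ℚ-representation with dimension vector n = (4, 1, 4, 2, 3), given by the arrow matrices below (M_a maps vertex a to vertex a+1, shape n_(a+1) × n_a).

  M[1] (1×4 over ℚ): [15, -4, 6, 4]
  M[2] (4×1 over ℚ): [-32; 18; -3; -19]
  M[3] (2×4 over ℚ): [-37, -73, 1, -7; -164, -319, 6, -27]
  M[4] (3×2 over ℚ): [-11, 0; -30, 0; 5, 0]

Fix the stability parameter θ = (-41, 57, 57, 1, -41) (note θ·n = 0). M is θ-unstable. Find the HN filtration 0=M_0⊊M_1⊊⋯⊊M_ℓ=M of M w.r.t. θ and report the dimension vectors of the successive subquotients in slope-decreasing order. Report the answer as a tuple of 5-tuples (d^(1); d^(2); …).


Via rank(M_{q-1}∘⋯∘M_p): M ≅ I[1,1]^3, I[1,4], I[3,3]^2, I[3,5], I[5,5]^2.
μ_θ-semistable layers: μ^(1)=57; μ^(2)=115/3; μ^(3)=17/3; μ^(4)=-41

((0, 0, 2, 0, 0); (0, 1, 1, 1, 0); (0, 0, 1, 1, 1); (4, 0, 0, 0, 2))


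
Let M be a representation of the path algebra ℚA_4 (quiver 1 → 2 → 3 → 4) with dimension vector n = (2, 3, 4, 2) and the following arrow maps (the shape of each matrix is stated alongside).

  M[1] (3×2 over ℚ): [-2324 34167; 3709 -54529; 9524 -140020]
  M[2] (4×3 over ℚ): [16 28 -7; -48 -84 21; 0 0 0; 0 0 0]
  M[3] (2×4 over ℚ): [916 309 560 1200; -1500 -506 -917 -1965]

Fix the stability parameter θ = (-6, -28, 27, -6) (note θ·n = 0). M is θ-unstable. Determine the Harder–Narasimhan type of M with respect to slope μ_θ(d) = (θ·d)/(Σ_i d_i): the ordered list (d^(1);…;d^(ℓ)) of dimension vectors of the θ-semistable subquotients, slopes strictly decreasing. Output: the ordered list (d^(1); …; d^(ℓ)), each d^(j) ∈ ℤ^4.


Barcode: M ≅ I[1,2]^2, I[2,4], I[3,3]^2, I[3,4]. HN layers by μ_θ (4 steps, strictly decreasing):
  μ^(1)=27; μ^(2)=21/2; μ^(3)=-17; μ^(4)=-28

((0, 0, 2, 0); (0, 0, 2, 2); (2, 2, 0, 0); (0, 1, 0, 0))


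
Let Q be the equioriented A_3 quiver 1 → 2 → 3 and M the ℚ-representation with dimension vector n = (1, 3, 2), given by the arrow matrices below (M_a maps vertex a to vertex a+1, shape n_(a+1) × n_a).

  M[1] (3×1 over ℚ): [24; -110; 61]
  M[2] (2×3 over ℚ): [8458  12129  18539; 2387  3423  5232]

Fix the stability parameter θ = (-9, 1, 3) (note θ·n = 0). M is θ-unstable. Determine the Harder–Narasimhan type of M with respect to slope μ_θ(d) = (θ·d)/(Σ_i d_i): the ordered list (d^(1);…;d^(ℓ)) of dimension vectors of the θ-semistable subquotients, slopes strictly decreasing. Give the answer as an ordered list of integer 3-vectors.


Via rank(M_{q-1}∘⋯∘M_p): M ≅ I[1,3], I[2,2], I[2,3].
μ_θ-semistable layers: μ^(1)=3; μ^(2)=1; μ^(3)=-9

((0, 0, 2); (0, 3, 0); (1, 0, 0))


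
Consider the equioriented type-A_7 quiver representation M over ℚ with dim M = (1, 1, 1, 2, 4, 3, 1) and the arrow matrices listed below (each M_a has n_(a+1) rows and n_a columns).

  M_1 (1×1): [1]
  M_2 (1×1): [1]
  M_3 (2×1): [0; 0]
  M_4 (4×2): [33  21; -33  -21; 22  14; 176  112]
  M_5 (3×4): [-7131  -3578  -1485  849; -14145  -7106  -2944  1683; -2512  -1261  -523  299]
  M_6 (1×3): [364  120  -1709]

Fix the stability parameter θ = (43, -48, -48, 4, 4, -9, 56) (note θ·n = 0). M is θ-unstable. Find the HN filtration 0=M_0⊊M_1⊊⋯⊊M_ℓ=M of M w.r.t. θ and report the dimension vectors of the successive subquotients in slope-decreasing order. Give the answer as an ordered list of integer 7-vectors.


Barcode: M ≅ I[1,3], I[4,4], I[4,7], I[5,5], I[5,6]^2. HN layers by μ_θ (5 steps, strictly decreasing):
  μ^(1)=56; μ^(2)=4; μ^(3)=-1/3; μ^(4)=-5/2; μ^(5)=-53/3

((0, 0, 0, 0, 0, 0, 1); (0, 0, 0, 1, 1, 0, 0); (0, 0, 0, 1, 1, 1, 0); (0, 0, 0, 0, 2, 2, 0); (1, 1, 1, 0, 0, 0, 0))


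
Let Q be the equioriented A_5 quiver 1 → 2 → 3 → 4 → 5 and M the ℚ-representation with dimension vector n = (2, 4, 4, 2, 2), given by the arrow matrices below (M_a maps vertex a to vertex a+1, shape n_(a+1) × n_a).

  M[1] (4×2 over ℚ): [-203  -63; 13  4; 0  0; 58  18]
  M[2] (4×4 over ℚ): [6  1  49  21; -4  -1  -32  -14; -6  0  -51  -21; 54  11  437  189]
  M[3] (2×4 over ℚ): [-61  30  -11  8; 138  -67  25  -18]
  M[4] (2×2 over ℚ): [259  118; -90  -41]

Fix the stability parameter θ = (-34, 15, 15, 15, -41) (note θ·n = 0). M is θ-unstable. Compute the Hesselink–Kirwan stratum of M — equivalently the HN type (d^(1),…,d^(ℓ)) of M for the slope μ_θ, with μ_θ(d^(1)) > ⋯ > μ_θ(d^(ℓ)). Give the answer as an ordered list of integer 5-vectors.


Interval decomposition of M: I[1,2], I[1,5], I[2,2], I[2,5], I[3,3]^2.
HN type (ℓ=3): μ^(1)=15; μ^(2)=1; μ^(3)=-34

((0, 2, 2, 0, 0); (0, 2, 2, 2, 2); (2, 0, 0, 0, 0))
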